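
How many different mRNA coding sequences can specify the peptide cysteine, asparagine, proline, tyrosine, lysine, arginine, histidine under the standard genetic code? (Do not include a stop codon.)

Cys: 2 codons.
Asn: 2 codons.
Pro: 4 codons.
Tyr: 2 codons.
Lys: 2 codons.
Arg: 6 codons.
His: 2 codons.
2 × 2 × 4 × 2 × 2 × 6 × 2 = 768.

768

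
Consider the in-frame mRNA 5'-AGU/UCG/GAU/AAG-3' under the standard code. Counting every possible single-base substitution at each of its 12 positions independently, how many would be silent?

Codon 1 (AGU, Ser): 1 synonymous substitution.
Codon 2 (UCG, Ser): 3 synonymous substitutions.
Codon 3 (GAU, Asp): 1 synonymous substitution.
Codon 4 (AAG, Lys): 1 synonymous substitution.
Total: 1 + 3 + 1 + 1 = 6.

6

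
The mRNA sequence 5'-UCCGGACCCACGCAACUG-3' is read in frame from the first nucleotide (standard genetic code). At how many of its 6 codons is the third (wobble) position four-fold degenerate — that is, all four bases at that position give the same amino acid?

5

Codon 1 UCC (Ser): third position 4-fold.
Codon 2 GGA (Gly): third position 4-fold.
Codon 3 CCC (Pro): third position 4-fold.
Codon 4 ACG (Thr): third position 4-fold.
Codon 5 CAA (Gln): third position 2-fold.
Codon 6 CUG (Leu): third position 4-fold.
Four-fold degenerate third positions: 5.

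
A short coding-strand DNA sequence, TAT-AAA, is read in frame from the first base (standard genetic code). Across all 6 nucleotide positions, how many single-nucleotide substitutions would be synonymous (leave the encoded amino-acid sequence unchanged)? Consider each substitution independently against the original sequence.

2

Codon 1 (TAT, Tyr): 1 synonymous substitution.
Codon 2 (AAA, Lys): 1 synonymous substitution.
Total: 1 + 1 = 2.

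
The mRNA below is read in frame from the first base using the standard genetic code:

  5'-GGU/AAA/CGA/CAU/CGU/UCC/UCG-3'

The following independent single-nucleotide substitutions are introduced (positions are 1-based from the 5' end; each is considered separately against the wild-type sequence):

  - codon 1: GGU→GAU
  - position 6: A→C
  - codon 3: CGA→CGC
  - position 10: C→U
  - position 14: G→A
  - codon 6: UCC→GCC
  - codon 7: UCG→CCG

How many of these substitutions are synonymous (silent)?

Codon 1: GGU (Gly) → GAU (Asp) — missense.
Codon 2: AAA (Lys) → AAC (Asn) — missense.
Codon 3: CGA (Arg) → CGC (Arg) — synonymous.
Codon 4: CAU (His) → UAU (Tyr) — missense.
Codon 5: CGU (Arg) → CAU (His) — missense.
Codon 6: UCC (Ser) → GCC (Ala) — missense.
Codon 7: UCG (Ser) → CCG (Pro) — missense.
Synonymous: 1 of 7.

1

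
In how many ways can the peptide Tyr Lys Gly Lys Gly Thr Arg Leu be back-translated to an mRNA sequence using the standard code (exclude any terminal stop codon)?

Tyr: 2 codons.
Lys: 2 codons.
Gly: 4 codons.
Lys: 2 codons.
Gly: 4 codons.
Thr: 4 codons.
Arg: 6 codons.
Leu: 6 codons.
2 × 2 × 4 × 2 × 4 × 4 × 6 × 6 = 18432.

18432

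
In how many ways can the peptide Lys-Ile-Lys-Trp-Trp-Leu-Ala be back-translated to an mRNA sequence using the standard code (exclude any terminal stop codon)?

288

Lys: 2 codons.
Ile: 3 codons.
Lys: 2 codons.
Trp: 1 codon.
Trp: 1 codon.
Leu: 6 codons.
Ala: 4 codons.
2 × 3 × 2 × 1 × 1 × 6 × 4 = 288.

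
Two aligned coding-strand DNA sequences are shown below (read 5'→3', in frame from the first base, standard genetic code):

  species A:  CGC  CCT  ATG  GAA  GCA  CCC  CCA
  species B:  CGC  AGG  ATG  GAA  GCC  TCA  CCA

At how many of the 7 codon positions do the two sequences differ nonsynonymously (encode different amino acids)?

2

Codon 1: CGC Arg / CGC Arg — identical.
Codon 2: CCT Pro / AGG Arg — nonsynonymous.
Codon 3: ATG Met / ATG Met — identical.
Codon 4: GAA Glu / GAA Glu — identical.
Codon 5: GCA Ala / GCC Ala — synonymous.
Codon 6: CCC Pro / TCA Ser — nonsynonymous.
Codon 7: CCA Pro / CCA Pro — identical.
Nonsynonymous differences: 2.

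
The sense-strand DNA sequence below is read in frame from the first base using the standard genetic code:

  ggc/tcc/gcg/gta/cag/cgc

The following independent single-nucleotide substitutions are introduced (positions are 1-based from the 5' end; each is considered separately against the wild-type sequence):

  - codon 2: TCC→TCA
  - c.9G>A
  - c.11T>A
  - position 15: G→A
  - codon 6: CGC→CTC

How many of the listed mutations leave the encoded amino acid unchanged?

Codon 2: TCC (Ser) → TCA (Ser) — synonymous.
Codon 3: GCG (Ala) → GCA (Ala) — synonymous.
Codon 4: GTA (Val) → GAA (Glu) — missense.
Codon 5: CAG (Gln) → CAA (Gln) — synonymous.
Codon 6: CGC (Arg) → CTC (Leu) — missense.
Synonymous: 3 of 5.

3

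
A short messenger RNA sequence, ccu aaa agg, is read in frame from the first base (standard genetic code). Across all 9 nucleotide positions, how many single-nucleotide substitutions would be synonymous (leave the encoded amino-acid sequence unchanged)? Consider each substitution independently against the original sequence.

6

Codon 1 (CCU, Pro): 3 synonymous substitutions.
Codon 2 (AAA, Lys): 1 synonymous substitution.
Codon 3 (AGG, Arg): 2 synonymous substitutions.
Total: 3 + 1 + 2 = 6.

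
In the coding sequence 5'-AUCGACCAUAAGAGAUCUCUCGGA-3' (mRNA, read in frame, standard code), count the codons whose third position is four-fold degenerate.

Codon 1 AUC (Ile): third position 3-fold.
Codon 2 GAC (Asp): third position 2-fold.
Codon 3 CAU (His): third position 2-fold.
Codon 4 AAG (Lys): third position 2-fold.
Codon 5 AGA (Arg): third position 2-fold.
Codon 6 UCU (Ser): third position 4-fold.
Codon 7 CUC (Leu): third position 4-fold.
Codon 8 GGA (Gly): third position 4-fold.
Four-fold degenerate third positions: 3.

3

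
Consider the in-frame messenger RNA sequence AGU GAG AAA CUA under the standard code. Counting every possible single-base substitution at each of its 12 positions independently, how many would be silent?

Codon 1 (AGU, Ser): 1 synonymous substitution.
Codon 2 (GAG, Glu): 1 synonymous substitution.
Codon 3 (AAA, Lys): 1 synonymous substitution.
Codon 4 (CUA, Leu): 4 synonymous substitutions.
Total: 1 + 1 + 1 + 4 = 7.

7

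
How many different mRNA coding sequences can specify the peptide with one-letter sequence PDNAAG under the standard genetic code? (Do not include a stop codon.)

1024

Pro: 4 codons.
Asp: 2 codons.
Asn: 2 codons.
Ala: 4 codons.
Ala: 4 codons.
Gly: 4 codons.
4 × 2 × 2 × 4 × 4 × 4 = 1024.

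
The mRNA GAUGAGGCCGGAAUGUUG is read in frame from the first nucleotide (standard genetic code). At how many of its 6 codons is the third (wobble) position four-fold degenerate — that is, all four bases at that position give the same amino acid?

Codon 1 GAU (Asp): third position 2-fold.
Codon 2 GAG (Glu): third position 2-fold.
Codon 3 GCC (Ala): third position 4-fold.
Codon 4 GGA (Gly): third position 4-fold.
Codon 5 AUG (Met): third position 1-fold.
Codon 6 UUG (Leu): third position 2-fold.
Four-fold degenerate third positions: 2.

2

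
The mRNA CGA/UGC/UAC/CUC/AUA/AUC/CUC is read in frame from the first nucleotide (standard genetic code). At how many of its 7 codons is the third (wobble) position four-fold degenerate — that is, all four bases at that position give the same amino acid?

Codon 1 CGA (Arg): third position 4-fold.
Codon 2 UGC (Cys): third position 2-fold.
Codon 3 UAC (Tyr): third position 2-fold.
Codon 4 CUC (Leu): third position 4-fold.
Codon 5 AUA (Ile): third position 3-fold.
Codon 6 AUC (Ile): third position 3-fold.
Codon 7 CUC (Leu): third position 4-fold.
Four-fold degenerate third positions: 3.

3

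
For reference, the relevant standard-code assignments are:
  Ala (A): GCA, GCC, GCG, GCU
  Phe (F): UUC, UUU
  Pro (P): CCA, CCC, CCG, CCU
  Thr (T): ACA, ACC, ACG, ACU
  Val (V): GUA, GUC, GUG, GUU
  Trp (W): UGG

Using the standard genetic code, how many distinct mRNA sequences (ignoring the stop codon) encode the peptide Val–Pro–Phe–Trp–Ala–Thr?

Val: 4 codons.
Pro: 4 codons.
Phe: 2 codons.
Trp: 1 codon.
Ala: 4 codons.
Thr: 4 codons.
4 × 4 × 2 × 1 × 4 × 4 = 512.

512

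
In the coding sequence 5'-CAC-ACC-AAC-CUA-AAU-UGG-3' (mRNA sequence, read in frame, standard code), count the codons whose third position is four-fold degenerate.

2

Codon 1 CAC (His): third position 2-fold.
Codon 2 ACC (Thr): third position 4-fold.
Codon 3 AAC (Asn): third position 2-fold.
Codon 4 CUA (Leu): third position 4-fold.
Codon 5 AAU (Asn): third position 2-fold.
Codon 6 UGG (Trp): third position 1-fold.
Four-fold degenerate third positions: 2.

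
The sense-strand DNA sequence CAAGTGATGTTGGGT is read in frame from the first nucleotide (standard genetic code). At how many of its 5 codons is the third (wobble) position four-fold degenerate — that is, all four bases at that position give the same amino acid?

2

Codon 1 CAA (Gln): third position 2-fold.
Codon 2 GTG (Val): third position 4-fold.
Codon 3 ATG (Met): third position 1-fold.
Codon 4 TTG (Leu): third position 2-fold.
Codon 5 GGT (Gly): third position 4-fold.
Four-fold degenerate third positions: 2.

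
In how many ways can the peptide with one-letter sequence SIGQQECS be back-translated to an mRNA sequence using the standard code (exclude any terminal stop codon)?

6912

Ser: 6 codons.
Ile: 3 codons.
Gly: 4 codons.
Gln: 2 codons.
Gln: 2 codons.
Glu: 2 codons.
Cys: 2 codons.
Ser: 6 codons.
6 × 3 × 4 × 2 × 2 × 2 × 2 × 6 = 6912.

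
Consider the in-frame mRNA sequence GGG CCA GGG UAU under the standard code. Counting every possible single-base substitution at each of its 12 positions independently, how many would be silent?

Codon 1 (GGG, Gly): 3 synonymous substitutions.
Codon 2 (CCA, Pro): 3 synonymous substitutions.
Codon 3 (GGG, Gly): 3 synonymous substitutions.
Codon 4 (UAU, Tyr): 1 synonymous substitution.
Total: 3 + 3 + 3 + 1 = 10.

10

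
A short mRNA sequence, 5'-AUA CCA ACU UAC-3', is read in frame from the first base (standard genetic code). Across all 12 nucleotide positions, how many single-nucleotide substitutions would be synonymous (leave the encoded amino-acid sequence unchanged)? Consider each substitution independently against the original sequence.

9

Codon 1 (AUA, Ile): 2 synonymous substitutions.
Codon 2 (CCA, Pro): 3 synonymous substitutions.
Codon 3 (ACU, Thr): 3 synonymous substitutions.
Codon 4 (UAC, Tyr): 1 synonymous substitution.
Total: 2 + 3 + 3 + 1 = 9.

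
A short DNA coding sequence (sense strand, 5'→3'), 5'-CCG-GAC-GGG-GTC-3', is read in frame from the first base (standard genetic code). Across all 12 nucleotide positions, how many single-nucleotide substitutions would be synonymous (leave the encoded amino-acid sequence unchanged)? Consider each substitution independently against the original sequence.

Codon 1 (CCG, Pro): 3 synonymous substitutions.
Codon 2 (GAC, Asp): 1 synonymous substitution.
Codon 3 (GGG, Gly): 3 synonymous substitutions.
Codon 4 (GTC, Val): 3 synonymous substitutions.
Total: 3 + 1 + 3 + 3 = 10.

10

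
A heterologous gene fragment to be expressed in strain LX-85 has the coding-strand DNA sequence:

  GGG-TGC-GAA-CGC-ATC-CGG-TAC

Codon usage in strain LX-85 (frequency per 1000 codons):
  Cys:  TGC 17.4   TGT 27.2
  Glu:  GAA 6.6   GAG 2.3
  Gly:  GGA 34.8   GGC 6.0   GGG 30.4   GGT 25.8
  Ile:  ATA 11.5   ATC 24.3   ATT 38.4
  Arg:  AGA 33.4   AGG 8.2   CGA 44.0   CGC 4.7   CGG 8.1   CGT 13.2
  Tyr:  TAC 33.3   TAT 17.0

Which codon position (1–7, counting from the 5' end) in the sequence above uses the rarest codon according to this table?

4

Codon 1 GGG (Gly): 30.4 per 1000.
Codon 2 TGC (Cys): 17.4 per 1000.
Codon 3 GAA (Glu): 6.6 per 1000.
Codon 4 CGC (Arg): 4.7 per 1000.
Codon 5 ATC (Ile): 24.3 per 1000.
Codon 6 CGG (Arg): 8.1 per 1000.
Codon 7 TAC (Tyr): 33.3 per 1000.
Lowest frequency is 4.7 at codon 4.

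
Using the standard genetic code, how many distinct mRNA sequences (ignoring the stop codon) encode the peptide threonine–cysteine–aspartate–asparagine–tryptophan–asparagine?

64

Thr: 4 codons.
Cys: 2 codons.
Asp: 2 codons.
Asn: 2 codons.
Trp: 1 codon.
Asn: 2 codons.
4 × 2 × 2 × 2 × 1 × 2 = 64.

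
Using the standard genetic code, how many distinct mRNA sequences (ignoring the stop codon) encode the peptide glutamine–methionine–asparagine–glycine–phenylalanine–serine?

Gln: 2 codons.
Met: 1 codon.
Asn: 2 codons.
Gly: 4 codons.
Phe: 2 codons.
Ser: 6 codons.
2 × 1 × 2 × 4 × 2 × 6 = 192.

192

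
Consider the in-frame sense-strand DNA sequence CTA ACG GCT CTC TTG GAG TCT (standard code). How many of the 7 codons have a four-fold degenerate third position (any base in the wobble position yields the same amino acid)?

Codon 1 CTA (Leu): third position 4-fold.
Codon 2 ACG (Thr): third position 4-fold.
Codon 3 GCT (Ala): third position 4-fold.
Codon 4 CTC (Leu): third position 4-fold.
Codon 5 TTG (Leu): third position 2-fold.
Codon 6 GAG (Glu): third position 2-fold.
Codon 7 TCT (Ser): third position 4-fold.
Four-fold degenerate third positions: 5.

5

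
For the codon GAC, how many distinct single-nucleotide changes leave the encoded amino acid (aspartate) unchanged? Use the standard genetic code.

1

Position 1: none → 0 synonymous.
Position 2: none → 0 synonymous.
Position 3: GAU → 1 synonymous.
Total: 0 + 0 + 1 = 1.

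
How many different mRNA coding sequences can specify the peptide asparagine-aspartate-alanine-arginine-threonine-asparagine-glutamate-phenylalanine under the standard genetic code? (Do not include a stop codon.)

3072

Asn: 2 codons.
Asp: 2 codons.
Ala: 4 codons.
Arg: 6 codons.
Thr: 4 codons.
Asn: 2 codons.
Glu: 2 codons.
Phe: 2 codons.
2 × 2 × 4 × 6 × 4 × 2 × 2 × 2 = 3072.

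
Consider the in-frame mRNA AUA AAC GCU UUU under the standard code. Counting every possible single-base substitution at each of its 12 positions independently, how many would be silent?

7

Codon 1 (AUA, Ile): 2 synonymous substitutions.
Codon 2 (AAC, Asn): 1 synonymous substitution.
Codon 3 (GCU, Ala): 3 synonymous substitutions.
Codon 4 (UUU, Phe): 1 synonymous substitution.
Total: 2 + 1 + 3 + 1 = 7.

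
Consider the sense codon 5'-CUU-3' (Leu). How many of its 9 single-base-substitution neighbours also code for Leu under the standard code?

3

Position 1: none → 0 synonymous.
Position 2: none → 0 synonymous.
Position 3: CUC, CUA, CUG → 3 synonymous.
Total: 0 + 0 + 3 = 3.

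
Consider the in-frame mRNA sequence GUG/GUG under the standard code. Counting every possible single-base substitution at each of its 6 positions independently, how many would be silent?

6

Codon 1 (GUG, Val): 3 synonymous substitutions.
Codon 2 (GUG, Val): 3 synonymous substitutions.
Total: 3 + 3 = 6.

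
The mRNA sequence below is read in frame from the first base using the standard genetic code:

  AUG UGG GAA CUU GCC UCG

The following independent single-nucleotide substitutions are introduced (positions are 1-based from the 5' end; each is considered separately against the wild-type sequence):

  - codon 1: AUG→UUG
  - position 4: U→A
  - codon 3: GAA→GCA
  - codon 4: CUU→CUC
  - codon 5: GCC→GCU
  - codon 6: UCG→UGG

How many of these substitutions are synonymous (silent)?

Codon 1: AUG (Met) → UUG (Leu) — missense.
Codon 2: UGG (Trp) → AGG (Arg) — missense.
Codon 3: GAA (Glu) → GCA (Ala) — missense.
Codon 4: CUU (Leu) → CUC (Leu) — synonymous.
Codon 5: GCC (Ala) → GCU (Ala) — synonymous.
Codon 6: UCG (Ser) → UGG (Trp) — missense.
Synonymous: 2 of 6.

2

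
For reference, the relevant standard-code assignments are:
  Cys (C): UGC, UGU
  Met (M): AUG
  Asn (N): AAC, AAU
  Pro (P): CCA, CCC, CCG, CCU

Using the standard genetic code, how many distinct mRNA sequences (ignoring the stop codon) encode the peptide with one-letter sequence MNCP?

16

Met: 1 codon.
Asn: 2 codons.
Cys: 2 codons.
Pro: 4 codons.
1 × 2 × 2 × 4 = 16.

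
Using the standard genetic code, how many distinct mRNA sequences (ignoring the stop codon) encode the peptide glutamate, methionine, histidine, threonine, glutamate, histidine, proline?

256

Glu: 2 codons.
Met: 1 codon.
His: 2 codons.
Thr: 4 codons.
Glu: 2 codons.
His: 2 codons.
Pro: 4 codons.
2 × 1 × 2 × 4 × 2 × 2 × 4 = 256.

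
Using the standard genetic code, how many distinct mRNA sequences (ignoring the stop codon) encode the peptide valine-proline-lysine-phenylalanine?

64

Val: 4 codons.
Pro: 4 codons.
Lys: 2 codons.
Phe: 2 codons.
4 × 4 × 2 × 2 = 64.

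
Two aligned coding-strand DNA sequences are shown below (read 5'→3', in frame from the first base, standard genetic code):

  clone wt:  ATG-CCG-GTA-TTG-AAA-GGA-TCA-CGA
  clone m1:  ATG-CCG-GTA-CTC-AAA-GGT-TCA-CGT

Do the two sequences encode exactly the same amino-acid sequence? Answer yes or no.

Codon 1: ATG Met / ATG Met — identical.
Codon 2: CCG Pro / CCG Pro — identical.
Codon 3: GTA Val / GTA Val — identical.
Codon 4: TTG Leu / CTC Leu — synonymous.
Codon 5: AAA Lys / AAA Lys — identical.
Codon 6: GGA Gly / GGT Gly — synonymous.
Codon 7: TCA Ser / TCA Ser — identical.
Codon 8: CGA Arg / CGT Arg — synonymous.
Nonsynonymous differences: 0 → same protein.

yes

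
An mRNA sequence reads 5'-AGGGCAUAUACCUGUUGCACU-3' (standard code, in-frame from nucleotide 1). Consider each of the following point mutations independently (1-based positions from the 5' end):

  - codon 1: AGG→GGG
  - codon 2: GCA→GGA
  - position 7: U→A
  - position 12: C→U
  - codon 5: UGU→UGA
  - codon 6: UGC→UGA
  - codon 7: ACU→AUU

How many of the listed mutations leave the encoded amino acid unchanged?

Codon 1: AGG (Arg) → GGG (Gly) — missense.
Codon 2: GCA (Ala) → GGA (Gly) — missense.
Codon 3: UAU (Tyr) → AAU (Asn) — missense.
Codon 4: ACC (Thr) → ACU (Thr) — synonymous.
Codon 5: UGU (Cys) → UGA (Stop) — nonsense.
Codon 6: UGC (Cys) → UGA (Stop) — nonsense.
Codon 7: ACU (Thr) → AUU (Ile) — missense.
Synonymous: 1 of 7.

1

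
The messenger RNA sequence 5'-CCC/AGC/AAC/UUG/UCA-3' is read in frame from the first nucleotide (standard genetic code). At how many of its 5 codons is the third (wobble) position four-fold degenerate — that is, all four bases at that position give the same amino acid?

Codon 1 CCC (Pro): third position 4-fold.
Codon 2 AGC (Ser): third position 2-fold.
Codon 3 AAC (Asn): third position 2-fold.
Codon 4 UUG (Leu): third position 2-fold.
Codon 5 UCA (Ser): third position 4-fold.
Four-fold degenerate third positions: 2.

2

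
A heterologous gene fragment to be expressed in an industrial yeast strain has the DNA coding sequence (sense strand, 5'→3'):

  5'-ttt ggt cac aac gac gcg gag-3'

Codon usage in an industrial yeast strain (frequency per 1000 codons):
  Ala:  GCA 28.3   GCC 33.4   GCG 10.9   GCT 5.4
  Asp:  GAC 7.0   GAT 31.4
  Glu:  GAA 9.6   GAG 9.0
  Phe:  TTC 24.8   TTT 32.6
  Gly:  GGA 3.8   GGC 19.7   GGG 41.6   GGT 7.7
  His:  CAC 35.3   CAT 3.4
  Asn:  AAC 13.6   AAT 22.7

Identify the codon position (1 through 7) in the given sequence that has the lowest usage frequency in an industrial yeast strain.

Codon 1 TTT (Phe): 32.6 per 1000.
Codon 2 GGT (Gly): 7.7 per 1000.
Codon 3 CAC (His): 35.3 per 1000.
Codon 4 AAC (Asn): 13.6 per 1000.
Codon 5 GAC (Asp): 7.0 per 1000.
Codon 6 GCG (Ala): 10.9 per 1000.
Codon 7 GAG (Glu): 9.0 per 1000.
Lowest frequency is 7.0 at codon 5.

5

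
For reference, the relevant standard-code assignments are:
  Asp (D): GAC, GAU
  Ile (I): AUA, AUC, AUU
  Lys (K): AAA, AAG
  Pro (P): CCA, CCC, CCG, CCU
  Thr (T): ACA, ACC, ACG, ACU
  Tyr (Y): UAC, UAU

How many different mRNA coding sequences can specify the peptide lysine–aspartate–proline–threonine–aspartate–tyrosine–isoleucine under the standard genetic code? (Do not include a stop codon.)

768

Lys: 2 codons.
Asp: 2 codons.
Pro: 4 codons.
Thr: 4 codons.
Asp: 2 codons.
Tyr: 2 codons.
Ile: 3 codons.
2 × 2 × 4 × 4 × 2 × 2 × 3 = 768.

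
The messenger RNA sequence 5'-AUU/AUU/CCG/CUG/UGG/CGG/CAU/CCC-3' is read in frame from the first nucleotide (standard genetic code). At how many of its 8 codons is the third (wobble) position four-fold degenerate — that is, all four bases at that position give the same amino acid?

4

Codon 1 AUU (Ile): third position 3-fold.
Codon 2 AUU (Ile): third position 3-fold.
Codon 3 CCG (Pro): third position 4-fold.
Codon 4 CUG (Leu): third position 4-fold.
Codon 5 UGG (Trp): third position 1-fold.
Codon 6 CGG (Arg): third position 4-fold.
Codon 7 CAU (His): third position 2-fold.
Codon 8 CCC (Pro): third position 4-fold.
Four-fold degenerate third positions: 4.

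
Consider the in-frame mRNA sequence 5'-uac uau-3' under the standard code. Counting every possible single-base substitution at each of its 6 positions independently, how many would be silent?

Codon 1 (UAC, Tyr): 1 synonymous substitution.
Codon 2 (UAU, Tyr): 1 synonymous substitution.
Total: 1 + 1 = 2.

2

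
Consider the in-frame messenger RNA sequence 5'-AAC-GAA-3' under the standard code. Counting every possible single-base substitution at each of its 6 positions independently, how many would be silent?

2

Codon 1 (AAC, Asn): 1 synonymous substitution.
Codon 2 (GAA, Glu): 1 synonymous substitution.
Total: 1 + 1 = 2.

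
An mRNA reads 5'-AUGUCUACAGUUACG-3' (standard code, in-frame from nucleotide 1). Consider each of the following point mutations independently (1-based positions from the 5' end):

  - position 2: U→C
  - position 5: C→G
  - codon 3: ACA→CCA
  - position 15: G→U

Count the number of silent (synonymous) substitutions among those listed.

1

Codon 1: AUG (Met) → ACG (Thr) — missense.
Codon 2: UCU (Ser) → UGU (Cys) — missense.
Codon 3: ACA (Thr) → CCA (Pro) — missense.
Codon 5: ACG (Thr) → ACU (Thr) — synonymous.
Synonymous: 1 of 4.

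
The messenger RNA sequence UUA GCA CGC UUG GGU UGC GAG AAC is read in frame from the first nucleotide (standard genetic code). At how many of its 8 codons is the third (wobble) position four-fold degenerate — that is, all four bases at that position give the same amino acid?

3

Codon 1 UUA (Leu): third position 2-fold.
Codon 2 GCA (Ala): third position 4-fold.
Codon 3 CGC (Arg): third position 4-fold.
Codon 4 UUG (Leu): third position 2-fold.
Codon 5 GGU (Gly): third position 4-fold.
Codon 6 UGC (Cys): third position 2-fold.
Codon 7 GAG (Glu): third position 2-fold.
Codon 8 AAC (Asn): third position 2-fold.
Four-fold degenerate third positions: 3.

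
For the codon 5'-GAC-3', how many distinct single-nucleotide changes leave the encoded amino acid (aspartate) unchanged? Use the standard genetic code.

1

Position 1: none → 0 synonymous.
Position 2: none → 0 synonymous.
Position 3: GAT → 1 synonymous.
Total: 0 + 0 + 1 = 1.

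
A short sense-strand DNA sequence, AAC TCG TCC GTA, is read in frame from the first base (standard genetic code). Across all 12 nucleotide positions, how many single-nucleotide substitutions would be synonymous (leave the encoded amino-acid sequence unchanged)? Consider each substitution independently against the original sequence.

10

Codon 1 (AAC, Asn): 1 synonymous substitution.
Codon 2 (TCG, Ser): 3 synonymous substitutions.
Codon 3 (TCC, Ser): 3 synonymous substitutions.
Codon 4 (GTA, Val): 3 synonymous substitutions.
Total: 1 + 3 + 3 + 3 = 10.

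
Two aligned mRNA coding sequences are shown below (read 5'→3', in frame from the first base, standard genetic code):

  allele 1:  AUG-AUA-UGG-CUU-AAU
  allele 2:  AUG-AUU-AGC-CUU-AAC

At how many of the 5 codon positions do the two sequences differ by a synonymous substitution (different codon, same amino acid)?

2

Codon 1: AUG Met / AUG Met — identical.
Codon 2: AUA Ile / AUU Ile — synonymous.
Codon 3: UGG Trp / AGC Ser — nonsynonymous.
Codon 4: CUU Leu / CUU Leu — identical.
Codon 5: AAU Asn / AAC Asn — synonymous.
Synonymous differences: 2.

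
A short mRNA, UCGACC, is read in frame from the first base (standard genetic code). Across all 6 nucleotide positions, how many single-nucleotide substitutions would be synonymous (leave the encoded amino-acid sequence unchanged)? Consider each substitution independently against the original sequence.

Codon 1 (UCG, Ser): 3 synonymous substitutions.
Codon 2 (ACC, Thr): 3 synonymous substitutions.
Total: 3 + 3 = 6.

6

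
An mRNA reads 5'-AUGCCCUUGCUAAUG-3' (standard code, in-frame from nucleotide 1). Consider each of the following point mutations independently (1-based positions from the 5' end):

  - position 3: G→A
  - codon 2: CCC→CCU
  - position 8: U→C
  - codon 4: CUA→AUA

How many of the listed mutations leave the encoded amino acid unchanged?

1

Codon 1: AUG (Met) → AUA (Ile) — missense.
Codon 2: CCC (Pro) → CCU (Pro) — synonymous.
Codon 3: UUG (Leu) → UCG (Ser) — missense.
Codon 4: CUA (Leu) → AUA (Ile) — missense.
Synonymous: 1 of 4.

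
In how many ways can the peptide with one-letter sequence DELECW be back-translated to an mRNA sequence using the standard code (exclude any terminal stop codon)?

96

Asp: 2 codons.
Glu: 2 codons.
Leu: 6 codons.
Glu: 2 codons.
Cys: 2 codons.
Trp: 1 codon.
2 × 2 × 6 × 2 × 2 × 1 = 96.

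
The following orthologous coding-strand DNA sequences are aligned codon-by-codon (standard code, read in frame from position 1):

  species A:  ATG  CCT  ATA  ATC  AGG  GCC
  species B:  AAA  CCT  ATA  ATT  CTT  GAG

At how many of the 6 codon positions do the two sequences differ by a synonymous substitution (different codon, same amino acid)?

Codon 1: ATG Met / AAA Lys — nonsynonymous.
Codon 2: CCT Pro / CCT Pro — identical.
Codon 3: ATA Ile / ATA Ile — identical.
Codon 4: ATC Ile / ATT Ile — synonymous.
Codon 5: AGG Arg / CTT Leu — nonsynonymous.
Codon 6: GCC Ala / GAG Glu — nonsynonymous.
Synonymous differences: 1.

1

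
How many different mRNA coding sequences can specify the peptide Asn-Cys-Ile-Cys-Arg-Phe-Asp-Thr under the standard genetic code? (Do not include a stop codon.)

2304

Asn: 2 codons.
Cys: 2 codons.
Ile: 3 codons.
Cys: 2 codons.
Arg: 6 codons.
Phe: 2 codons.
Asp: 2 codons.
Thr: 4 codons.
2 × 2 × 3 × 2 × 6 × 2 × 2 × 4 = 2304.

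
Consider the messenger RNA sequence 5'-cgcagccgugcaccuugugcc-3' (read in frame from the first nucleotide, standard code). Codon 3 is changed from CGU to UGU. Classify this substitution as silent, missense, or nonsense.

missense

Position 7 falls in codon 3: CGU → Arg.
After the substitution the codon is UGU → Cys.
Arg ≠ Cys, so this is a missense mutation.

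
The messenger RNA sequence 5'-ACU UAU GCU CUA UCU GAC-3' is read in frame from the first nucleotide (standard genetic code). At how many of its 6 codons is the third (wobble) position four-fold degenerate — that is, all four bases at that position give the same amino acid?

Codon 1 ACU (Thr): third position 4-fold.
Codon 2 UAU (Tyr): third position 2-fold.
Codon 3 GCU (Ala): third position 4-fold.
Codon 4 CUA (Leu): third position 4-fold.
Codon 5 UCU (Ser): third position 4-fold.
Codon 6 GAC (Asp): third position 2-fold.
Four-fold degenerate third positions: 4.

4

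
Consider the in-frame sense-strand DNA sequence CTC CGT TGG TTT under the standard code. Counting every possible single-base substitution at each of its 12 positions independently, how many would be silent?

7

Codon 1 (CTC, Leu): 3 synonymous substitutions.
Codon 2 (CGT, Arg): 3 synonymous substitutions.
Codon 3 (TGG, Trp): 0 synonymous substitutions.
Codon 4 (TTT, Phe): 1 synonymous substitution.
Total: 3 + 3 + 0 + 1 = 7.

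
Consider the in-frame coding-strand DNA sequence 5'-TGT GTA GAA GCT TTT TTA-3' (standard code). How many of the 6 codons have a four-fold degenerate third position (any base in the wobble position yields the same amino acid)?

2

Codon 1 TGT (Cys): third position 2-fold.
Codon 2 GTA (Val): third position 4-fold.
Codon 3 GAA (Glu): third position 2-fold.
Codon 4 GCT (Ala): third position 4-fold.
Codon 5 TTT (Phe): third position 2-fold.
Codon 6 TTA (Leu): third position 2-fold.
Four-fold degenerate third positions: 2.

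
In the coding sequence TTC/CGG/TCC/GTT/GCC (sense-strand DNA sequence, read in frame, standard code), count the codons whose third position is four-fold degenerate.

4

Codon 1 TTC (Phe): third position 2-fold.
Codon 2 CGG (Arg): third position 4-fold.
Codon 3 TCC (Ser): third position 4-fold.
Codon 4 GTT (Val): third position 4-fold.
Codon 5 GCC (Ala): third position 4-fold.
Four-fold degenerate third positions: 4.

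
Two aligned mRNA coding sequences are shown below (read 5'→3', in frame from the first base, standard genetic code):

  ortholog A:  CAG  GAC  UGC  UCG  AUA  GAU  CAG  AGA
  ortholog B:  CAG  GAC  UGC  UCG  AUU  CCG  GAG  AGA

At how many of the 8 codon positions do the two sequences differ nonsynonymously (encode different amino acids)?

2

Codon 1: CAG Gln / CAG Gln — identical.
Codon 2: GAC Asp / GAC Asp — identical.
Codon 3: UGC Cys / UGC Cys — identical.
Codon 4: UCG Ser / UCG Ser — identical.
Codon 5: AUA Ile / AUU Ile — synonymous.
Codon 6: GAU Asp / CCG Pro — nonsynonymous.
Codon 7: CAG Gln / GAG Glu — nonsynonymous.
Codon 8: AGA Arg / AGA Arg — identical.
Nonsynonymous differences: 2.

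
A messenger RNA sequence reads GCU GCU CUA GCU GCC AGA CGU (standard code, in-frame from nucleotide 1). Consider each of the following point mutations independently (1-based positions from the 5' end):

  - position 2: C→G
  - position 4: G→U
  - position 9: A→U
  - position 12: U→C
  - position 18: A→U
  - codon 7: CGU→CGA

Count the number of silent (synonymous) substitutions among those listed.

3

Codon 1: GCU (Ala) → GGU (Gly) — missense.
Codon 2: GCU (Ala) → UCU (Ser) — missense.
Codon 3: CUA (Leu) → CUU (Leu) — synonymous.
Codon 4: GCU (Ala) → GCC (Ala) — synonymous.
Codon 6: AGA (Arg) → AGU (Ser) — missense.
Codon 7: CGU (Arg) → CGA (Arg) — synonymous.
Synonymous: 3 of 6.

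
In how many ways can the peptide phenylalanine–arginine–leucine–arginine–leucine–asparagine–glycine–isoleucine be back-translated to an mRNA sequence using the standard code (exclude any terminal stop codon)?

62208

Phe: 2 codons.
Arg: 6 codons.
Leu: 6 codons.
Arg: 6 codons.
Leu: 6 codons.
Asn: 2 codons.
Gly: 4 codons.
Ile: 3 codons.
2 × 6 × 6 × 6 × 6 × 2 × 4 × 3 = 62208.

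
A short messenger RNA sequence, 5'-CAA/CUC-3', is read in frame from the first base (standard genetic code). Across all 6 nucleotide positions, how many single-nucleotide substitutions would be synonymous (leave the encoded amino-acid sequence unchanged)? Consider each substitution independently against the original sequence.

4

Codon 1 (CAA, Gln): 1 synonymous substitution.
Codon 2 (CUC, Leu): 3 synonymous substitutions.
Total: 1 + 3 = 4.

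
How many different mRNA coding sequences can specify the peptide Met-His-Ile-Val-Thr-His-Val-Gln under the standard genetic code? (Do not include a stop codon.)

1536

Met: 1 codon.
His: 2 codons.
Ile: 3 codons.
Val: 4 codons.
Thr: 4 codons.
His: 2 codons.
Val: 4 codons.
Gln: 2 codons.
1 × 2 × 3 × 4 × 4 × 2 × 4 × 2 = 1536.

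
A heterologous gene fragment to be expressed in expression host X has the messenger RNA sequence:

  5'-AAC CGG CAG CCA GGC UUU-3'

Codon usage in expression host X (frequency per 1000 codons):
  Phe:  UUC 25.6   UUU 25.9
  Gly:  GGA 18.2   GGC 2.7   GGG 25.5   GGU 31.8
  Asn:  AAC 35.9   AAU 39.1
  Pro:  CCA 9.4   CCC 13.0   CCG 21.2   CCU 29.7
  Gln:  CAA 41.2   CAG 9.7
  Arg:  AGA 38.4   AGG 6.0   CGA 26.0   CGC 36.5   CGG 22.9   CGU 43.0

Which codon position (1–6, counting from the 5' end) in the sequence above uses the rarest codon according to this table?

5

Codon 1 AAC (Asn): 35.9 per 1000.
Codon 2 CGG (Arg): 22.9 per 1000.
Codon 3 CAG (Gln): 9.7 per 1000.
Codon 4 CCA (Pro): 9.4 per 1000.
Codon 5 GGC (Gly): 2.7 per 1000.
Codon 6 UUU (Phe): 25.9 per 1000.
Lowest frequency is 2.7 at codon 5.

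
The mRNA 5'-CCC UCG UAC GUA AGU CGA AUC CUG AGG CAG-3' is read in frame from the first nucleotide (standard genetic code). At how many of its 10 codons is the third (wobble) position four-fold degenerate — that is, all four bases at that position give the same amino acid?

Codon 1 CCC (Pro): third position 4-fold.
Codon 2 UCG (Ser): third position 4-fold.
Codon 3 UAC (Tyr): third position 2-fold.
Codon 4 GUA (Val): third position 4-fold.
Codon 5 AGU (Ser): third position 2-fold.
Codon 6 CGA (Arg): third position 4-fold.
Codon 7 AUC (Ile): third position 3-fold.
Codon 8 CUG (Leu): third position 4-fold.
Codon 9 AGG (Arg): third position 2-fold.
Codon 10 CAG (Gln): third position 2-fold.
Four-fold degenerate third positions: 5.

5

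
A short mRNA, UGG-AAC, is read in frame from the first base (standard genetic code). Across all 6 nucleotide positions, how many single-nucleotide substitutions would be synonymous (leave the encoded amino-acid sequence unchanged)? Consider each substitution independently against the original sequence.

1

Codon 1 (UGG, Trp): 0 synonymous substitutions.
Codon 2 (AAC, Asn): 1 synonymous substitution.
Total: 0 + 1 = 1.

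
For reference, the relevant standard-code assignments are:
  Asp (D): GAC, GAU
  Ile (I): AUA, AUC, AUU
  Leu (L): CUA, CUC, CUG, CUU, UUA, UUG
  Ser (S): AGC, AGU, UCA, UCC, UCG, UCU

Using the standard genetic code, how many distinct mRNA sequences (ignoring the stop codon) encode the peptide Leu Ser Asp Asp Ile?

432

Leu: 6 codons.
Ser: 6 codons.
Asp: 2 codons.
Asp: 2 codons.
Ile: 3 codons.
6 × 6 × 2 × 2 × 3 = 432.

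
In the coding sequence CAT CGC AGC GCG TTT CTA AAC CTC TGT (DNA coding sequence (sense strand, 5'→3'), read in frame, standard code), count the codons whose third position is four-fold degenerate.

Codon 1 CAT (His): third position 2-fold.
Codon 2 CGC (Arg): third position 4-fold.
Codon 3 AGC (Ser): third position 2-fold.
Codon 4 GCG (Ala): third position 4-fold.
Codon 5 TTT (Phe): third position 2-fold.
Codon 6 CTA (Leu): third position 4-fold.
Codon 7 AAC (Asn): third position 2-fold.
Codon 8 CTC (Leu): third position 4-fold.
Codon 9 TGT (Cys): third position 2-fold.
Four-fold degenerate third positions: 4.

4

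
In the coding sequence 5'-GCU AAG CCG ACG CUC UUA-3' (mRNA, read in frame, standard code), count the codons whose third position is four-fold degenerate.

Codon 1 GCU (Ala): third position 4-fold.
Codon 2 AAG (Lys): third position 2-fold.
Codon 3 CCG (Pro): third position 4-fold.
Codon 4 ACG (Thr): third position 4-fold.
Codon 5 CUC (Leu): third position 4-fold.
Codon 6 UUA (Leu): third position 2-fold.
Four-fold degenerate third positions: 4.

4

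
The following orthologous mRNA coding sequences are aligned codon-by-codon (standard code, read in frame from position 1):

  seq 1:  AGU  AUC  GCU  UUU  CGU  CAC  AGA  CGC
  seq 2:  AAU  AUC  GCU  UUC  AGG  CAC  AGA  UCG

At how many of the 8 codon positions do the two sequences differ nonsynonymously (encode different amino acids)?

2

Codon 1: AGU Ser / AAU Asn — nonsynonymous.
Codon 2: AUC Ile / AUC Ile — identical.
Codon 3: GCU Ala / GCU Ala — identical.
Codon 4: UUU Phe / UUC Phe — synonymous.
Codon 5: CGU Arg / AGG Arg — synonymous.
Codon 6: CAC His / CAC His — identical.
Codon 7: AGA Arg / AGA Arg — identical.
Codon 8: CGC Arg / UCG Ser — nonsynonymous.
Nonsynonymous differences: 2.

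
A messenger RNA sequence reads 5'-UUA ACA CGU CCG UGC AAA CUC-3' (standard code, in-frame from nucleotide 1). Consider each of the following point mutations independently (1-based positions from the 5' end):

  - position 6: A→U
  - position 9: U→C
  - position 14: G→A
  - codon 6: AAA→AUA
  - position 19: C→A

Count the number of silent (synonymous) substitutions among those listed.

Codon 2: ACA (Thr) → ACU (Thr) — synonymous.
Codon 3: CGU (Arg) → CGC (Arg) — synonymous.
Codon 5: UGC (Cys) → UAC (Tyr) — missense.
Codon 6: AAA (Lys) → AUA (Ile) — missense.
Codon 7: CUC (Leu) → AUC (Ile) — missense.
Synonymous: 2 of 5.

2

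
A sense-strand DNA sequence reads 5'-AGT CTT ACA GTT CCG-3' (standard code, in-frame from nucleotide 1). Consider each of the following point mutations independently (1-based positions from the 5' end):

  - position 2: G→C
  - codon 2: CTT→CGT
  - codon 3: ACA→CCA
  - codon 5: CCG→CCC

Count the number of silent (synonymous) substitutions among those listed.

Codon 1: AGT (Ser) → ACT (Thr) — missense.
Codon 2: CTT (Leu) → CGT (Arg) — missense.
Codon 3: ACA (Thr) → CCA (Pro) — missense.
Codon 5: CCG (Pro) → CCC (Pro) — synonymous.
Synonymous: 1 of 4.

1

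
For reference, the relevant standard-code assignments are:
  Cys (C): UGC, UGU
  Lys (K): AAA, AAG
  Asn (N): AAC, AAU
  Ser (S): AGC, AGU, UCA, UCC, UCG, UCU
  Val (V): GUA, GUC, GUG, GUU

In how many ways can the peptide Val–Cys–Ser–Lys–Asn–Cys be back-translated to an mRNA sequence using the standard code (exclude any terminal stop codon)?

384

Val: 4 codons.
Cys: 2 codons.
Ser: 6 codons.
Lys: 2 codons.
Asn: 2 codons.
Cys: 2 codons.
4 × 2 × 6 × 2 × 2 × 2 = 384.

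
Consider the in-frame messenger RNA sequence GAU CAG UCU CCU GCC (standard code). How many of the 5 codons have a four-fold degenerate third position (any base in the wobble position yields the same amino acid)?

Codon 1 GAU (Asp): third position 2-fold.
Codon 2 CAG (Gln): third position 2-fold.
Codon 3 UCU (Ser): third position 4-fold.
Codon 4 CCU (Pro): third position 4-fold.
Codon 5 GCC (Ala): third position 4-fold.
Four-fold degenerate third positions: 3.

3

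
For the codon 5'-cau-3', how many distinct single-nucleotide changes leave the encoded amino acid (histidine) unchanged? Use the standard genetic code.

1

Position 1: none → 0 synonymous.
Position 2: none → 0 synonymous.
Position 3: CAC → 1 synonymous.
Total: 0 + 0 + 1 = 1.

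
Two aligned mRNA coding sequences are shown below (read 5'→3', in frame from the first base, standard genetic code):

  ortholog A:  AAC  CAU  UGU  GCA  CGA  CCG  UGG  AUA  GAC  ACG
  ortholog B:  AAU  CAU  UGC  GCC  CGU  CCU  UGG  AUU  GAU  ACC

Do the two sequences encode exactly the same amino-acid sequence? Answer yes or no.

yes

Codon 1: AAC Asn / AAU Asn — synonymous.
Codon 2: CAU His / CAU His — identical.
Codon 3: UGU Cys / UGC Cys — synonymous.
Codon 4: GCA Ala / GCC Ala — synonymous.
Codon 5: CGA Arg / CGU Arg — synonymous.
Codon 6: CCG Pro / CCU Pro — synonymous.
Codon 7: UGG Trp / UGG Trp — identical.
Codon 8: AUA Ile / AUU Ile — synonymous.
Codon 9: GAC Asp / GAU Asp — synonymous.
Codon 10: ACG Thr / ACC Thr — synonymous.
Nonsynonymous differences: 0 → same protein.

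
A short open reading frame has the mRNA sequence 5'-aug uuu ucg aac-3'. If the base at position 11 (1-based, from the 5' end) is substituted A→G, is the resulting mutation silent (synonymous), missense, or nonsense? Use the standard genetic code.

missense

Position 11 falls in codon 4: AAC → Asn.
After the substitution the codon is AGC → Ser.
Asn ≠ Ser, so this is a missense mutation.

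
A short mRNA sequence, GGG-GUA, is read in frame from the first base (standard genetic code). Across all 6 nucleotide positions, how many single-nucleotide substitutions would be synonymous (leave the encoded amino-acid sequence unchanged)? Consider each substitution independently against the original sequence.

Codon 1 (GGG, Gly): 3 synonymous substitutions.
Codon 2 (GUA, Val): 3 synonymous substitutions.
Total: 3 + 3 = 6.

6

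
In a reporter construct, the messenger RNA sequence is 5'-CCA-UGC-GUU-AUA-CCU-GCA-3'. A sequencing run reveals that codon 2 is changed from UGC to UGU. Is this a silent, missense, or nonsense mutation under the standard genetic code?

silent

Position 6 falls in codon 2: UGC → Cys.
After the substitution the codon is UGU → Cys.
Both encode Cys, so the change is synonymous.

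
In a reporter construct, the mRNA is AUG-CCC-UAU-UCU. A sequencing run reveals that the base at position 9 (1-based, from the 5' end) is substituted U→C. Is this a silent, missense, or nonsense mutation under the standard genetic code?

silent

Position 9 falls in codon 3: UAU → Tyr.
After the substitution the codon is UAC → Tyr.
Both encode Tyr, so the change is synonymous.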